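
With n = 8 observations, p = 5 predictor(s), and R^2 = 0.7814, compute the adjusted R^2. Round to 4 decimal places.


Using the formula:
(1 - 0.7814) = 0.2186.
Multiply by 7/2: 0.2186 * 7 = 1.5302, then 1.5302 / 2 = 0.7651.
Adj R^2 = 1 - 0.7651 = 0.2349.

0.2349


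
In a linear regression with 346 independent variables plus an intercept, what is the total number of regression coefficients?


Including the intercept, the model has 346 predictor coefficients + 1 intercept.
Total = 347.

347


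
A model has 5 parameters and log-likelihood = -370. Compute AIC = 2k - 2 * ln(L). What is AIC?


AIC = 2*5 - 2*(-370).
= 10 + 740 = 750.

750


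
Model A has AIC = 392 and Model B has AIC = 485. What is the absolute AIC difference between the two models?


Compute |392 - 485| = 93.
Model A has the smaller AIC.

93


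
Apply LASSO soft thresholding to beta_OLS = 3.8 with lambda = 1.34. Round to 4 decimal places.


|beta_OLS| = 3.8.
lambda = 1.34.
Since |beta| > lambda, coefficient = sign(beta)*(|beta| - lambda) = 2.4600.
Result = 2.4600.

2.4600


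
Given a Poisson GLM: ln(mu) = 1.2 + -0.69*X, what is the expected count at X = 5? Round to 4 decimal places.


Linear predictor: eta = 1.2 + (-0.69)(5) = -2.2500.
Expected count: mu = exp(-2.2500) = 0.1054.

0.1054


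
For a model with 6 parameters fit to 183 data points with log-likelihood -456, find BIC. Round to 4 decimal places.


Compute k*ln(n) = 6*ln(183) = 6*5.209486 = 31.256916.
Then -2*loglik = 912.
BIC = 31.256916 + 912 = 943.256916, which rounds to 943.2569.

943.2569


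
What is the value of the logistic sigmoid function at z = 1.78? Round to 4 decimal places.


First, exp(-1.7800) = 0.1686.
Then sigma(z) = 1/(1 + 0.1686) = 0.8557.

0.8557


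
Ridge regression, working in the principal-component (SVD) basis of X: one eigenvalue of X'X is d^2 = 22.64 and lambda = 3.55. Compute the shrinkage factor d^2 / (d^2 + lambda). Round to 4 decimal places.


d^2 + lambda = 22.64 + 3.55 = 26.1900.
Shrinkage factor = 22.64/26.1900 = 0.8645.

0.8645


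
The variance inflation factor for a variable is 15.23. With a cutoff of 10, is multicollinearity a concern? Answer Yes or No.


Check: VIF = 15.23 vs threshold = 10.
Since 15.23 >= 10, the answer is Yes.

Yes


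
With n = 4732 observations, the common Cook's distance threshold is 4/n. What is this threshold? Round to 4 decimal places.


Cook's distance cutoff = 4/n = 4/4732.
= 0.0008.

0.0008


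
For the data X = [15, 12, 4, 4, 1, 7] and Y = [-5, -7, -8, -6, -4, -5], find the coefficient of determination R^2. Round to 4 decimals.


After computing the OLS fit (b0=-5.6744, b1=-0.0222):
SSres = 10.7631, SStot = 10.8333.
R^2 = 1 - 10.7631/10.8333 = 0.0065.

0.0065


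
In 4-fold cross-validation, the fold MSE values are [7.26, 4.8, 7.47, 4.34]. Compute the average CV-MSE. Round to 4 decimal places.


Add all fold MSEs: 23.8700.
Divide by k = 4: 23.8700/4 = 5.9675.

5.9675


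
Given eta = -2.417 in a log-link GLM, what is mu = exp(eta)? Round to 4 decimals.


mu = exp(eta) = exp(-2.417).
= 0.0892.

0.0892


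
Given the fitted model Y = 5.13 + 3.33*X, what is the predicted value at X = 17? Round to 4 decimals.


Substitute X = 17 into the equation:
Y = 5.13 + 3.33 * 17 = 5.13 + 56.6100 = 61.7400.

61.7400


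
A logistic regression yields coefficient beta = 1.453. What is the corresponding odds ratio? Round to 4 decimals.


The odds ratio is computed as:
OR = e^(1.453) = 4.2759.

4.2759


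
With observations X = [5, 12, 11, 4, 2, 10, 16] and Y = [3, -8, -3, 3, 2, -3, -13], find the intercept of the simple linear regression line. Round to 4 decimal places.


First find the slope: b1 = -1.1412.
Means: xbar = 8.5714, ybar = -2.7143.
b0 = ybar - b1 * xbar = -2.7143 - -1.1412 * 8.5714 = 7.0678.

7.0678


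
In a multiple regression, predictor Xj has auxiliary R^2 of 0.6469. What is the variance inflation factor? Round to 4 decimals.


Using VIF = 1/(1 - R^2_j):
1 - 0.6469 = 0.3531.
VIF = 2.8321.

2.8321


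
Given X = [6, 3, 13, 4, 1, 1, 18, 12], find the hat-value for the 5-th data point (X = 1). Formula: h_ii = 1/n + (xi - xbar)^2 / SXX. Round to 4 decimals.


n = 8, xbar = 7.2500.
SXX = sum((xi - xbar)^2) = 279.5000.
h = 1/8 + (1 - 7.2500)^2 / 279.5000 = 0.2648.

0.2648


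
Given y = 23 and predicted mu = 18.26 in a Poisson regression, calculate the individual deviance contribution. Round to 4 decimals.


y/mu = 23/18.26 = 1.259584 (approx.), and ln(23/18.26) = 0.230781.
y * ln(y/mu) = 23 * 0.230781 = 5.307963.
y - mu = 4.74.
D = 2 * (5.307963 - 4.74) = 1.135926, which rounds to 1.1359.

1.1359


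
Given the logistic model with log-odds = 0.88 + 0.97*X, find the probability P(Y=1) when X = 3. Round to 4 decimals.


Compute z = 0.88 + (0.97)(3) = 3.7900.
exp(-z) = 0.0226.
P = 1/(1 + 0.0226) = 0.9779.

0.9779


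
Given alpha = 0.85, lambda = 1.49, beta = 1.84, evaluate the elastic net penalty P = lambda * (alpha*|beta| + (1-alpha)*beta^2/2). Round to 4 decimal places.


L1 component = 0.85 * |1.84| = 1.5640.
L2 component = 0.15 * 1.84^2 / 2 = 0.2539.
Penalty = 1.49 * (1.5640 + 0.2539) = 1.49 * 1.8179 = 2.7087.

2.7087


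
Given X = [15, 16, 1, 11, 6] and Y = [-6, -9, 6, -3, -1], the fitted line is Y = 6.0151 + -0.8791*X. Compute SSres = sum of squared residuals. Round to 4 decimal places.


Compute predicted values, then residuals = yi - yhat_i.
Residuals: [1.1714, -0.9495, 0.8640, 0.6550, -1.7405].
SSres = sum(residual^2) = 6.4786.

6.4786


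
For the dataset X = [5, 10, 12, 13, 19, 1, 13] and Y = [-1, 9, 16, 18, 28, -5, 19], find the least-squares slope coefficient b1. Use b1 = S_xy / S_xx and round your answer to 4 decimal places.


First compute the means: xbar = 10.4286, ybar = 12.0000.
Then S_xx = sum((xi - xbar)^2) = 207.7143.
S_xy = sum((xi - xbar)(yi - ybar)) = 409.0000.
b1 = S_xy / S_xx = 409.0000 / 207.7143 = 1.9691.

1.9691


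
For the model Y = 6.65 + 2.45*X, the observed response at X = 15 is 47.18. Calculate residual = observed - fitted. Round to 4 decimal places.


Fitted value at X = 15 is yhat = 6.65 + 2.45*15 = 43.4000.
Residual = 47.18 - 43.4000 = 3.7800.

3.7800


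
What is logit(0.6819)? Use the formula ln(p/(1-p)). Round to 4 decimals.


Compute the odds: 0.6819/0.3181 = 2.1437.
Take the natural log: ln(2.1437) = 0.7625.

0.7625


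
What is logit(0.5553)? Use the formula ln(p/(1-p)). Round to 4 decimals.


Compute the odds: 0.5553/0.4447 = 1.2487.
Take the natural log: ln(1.2487) = 0.2221.

0.2221


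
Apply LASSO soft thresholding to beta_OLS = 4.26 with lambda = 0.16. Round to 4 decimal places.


|beta_OLS| = 4.26.
lambda = 0.16.
Since |beta| > lambda, coefficient = sign(beta)*(|beta| - lambda) = 4.1000.
Result = 4.1000.

4.1000


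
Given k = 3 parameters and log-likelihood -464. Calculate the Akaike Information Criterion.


Compute:
2k = 2*3 = 6.
-2*loglik = -2*(-464) = 928.
AIC = 6 + 928 = 934.

934


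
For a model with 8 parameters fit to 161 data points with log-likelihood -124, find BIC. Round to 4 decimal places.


Compute k*ln(n) = 8*ln(161) = 8*5.081404 = 40.651232.
Then -2*loglik = 248.
BIC = 40.651232 + 248 = 288.651232, which rounds to 288.6512.

288.6512


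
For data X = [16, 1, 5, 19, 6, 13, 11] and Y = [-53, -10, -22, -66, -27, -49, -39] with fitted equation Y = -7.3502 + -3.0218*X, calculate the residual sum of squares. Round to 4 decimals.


Compute predicted values, then residuals = yi - yhat_i.
Residuals: [2.6990, 0.3720, 0.4592, -1.2356, -1.5190, -2.3664, 1.5900].
SSres = sum(residual^2) = 19.5959.

19.5959


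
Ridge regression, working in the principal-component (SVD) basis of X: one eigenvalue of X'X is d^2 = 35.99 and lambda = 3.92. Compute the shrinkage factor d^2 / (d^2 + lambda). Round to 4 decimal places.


d^2 + lambda = 35.99 + 3.92 = 39.9100.
Shrinkage factor = 35.99/39.9100 = 0.9018.

0.9018


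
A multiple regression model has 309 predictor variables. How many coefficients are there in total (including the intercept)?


Total coefficients = number of predictors + 1 (for the intercept).
= 309 + 1 = 310.

310


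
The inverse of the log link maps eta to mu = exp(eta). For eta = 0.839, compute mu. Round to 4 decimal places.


Apply the inverse link:
mu = e^0.839 = 2.3141.

2.3141


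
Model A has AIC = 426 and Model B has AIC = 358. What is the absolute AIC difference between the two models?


Compute |426 - 358| = 68.
Model B has the smaller AIC.

68


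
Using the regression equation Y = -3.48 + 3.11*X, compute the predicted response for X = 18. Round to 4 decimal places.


Plug X = 18 into Y = -3.48 + 3.11*X:
Y = -3.48 + 55.9800 = 52.5000.

52.5000


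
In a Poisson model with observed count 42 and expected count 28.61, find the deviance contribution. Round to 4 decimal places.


Compute y*ln(y/mu) = 42*ln(42/28.61) = 42*0.383913 = 16.124346.
y - mu = 13.39.
D = 2*(16.124346 - (13.39)) = 5.468692, which rounds to 5.4687.

5.4687


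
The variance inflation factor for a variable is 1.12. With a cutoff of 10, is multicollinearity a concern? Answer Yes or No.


The threshold is 10.
VIF = 1.12 is < 10.
Multicollinearity indication: No.

No


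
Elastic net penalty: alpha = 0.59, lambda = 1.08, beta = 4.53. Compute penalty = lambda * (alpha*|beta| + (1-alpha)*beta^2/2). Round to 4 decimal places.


alpha * |beta| = 0.59 * 4.53 = 2.6727.
(1-alpha) * beta^2/2 = 0.41 * 20.5209/2 = 4.2068.
Total = 1.08 * (2.6727 + 4.2068) = 7.4298.

7.4298


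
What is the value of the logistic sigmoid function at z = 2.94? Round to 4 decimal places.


exp(-2.9400) = 0.0529.
1 + exp(-z) = 1.0529.
sigmoid = 1/1.0529 = 0.9498.

0.9498


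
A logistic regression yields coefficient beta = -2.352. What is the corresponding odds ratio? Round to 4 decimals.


The odds ratio is computed as:
OR = e^(-2.352) = 0.0952.

0.0952


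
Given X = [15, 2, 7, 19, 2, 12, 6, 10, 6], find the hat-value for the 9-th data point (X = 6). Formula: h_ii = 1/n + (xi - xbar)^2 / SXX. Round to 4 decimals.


Mean of X: xbar = 8.7778.
SXX = 265.5556.
For X = 6: h = 1/9 + (6 - 8.7778)^2/265.5556 = 0.1402.

0.1402


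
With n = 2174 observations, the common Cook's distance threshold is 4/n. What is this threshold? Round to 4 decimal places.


Using the rule of thumb:
Threshold = 4 / 2174 = 0.0018.

0.0018


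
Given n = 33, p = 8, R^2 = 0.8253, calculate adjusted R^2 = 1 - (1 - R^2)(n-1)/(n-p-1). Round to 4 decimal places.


Adjusted R^2 = 1 - (1 - R^2) * (n-1)/(n-p-1).
(1 - R^2) = 0.1747.
(n-1)/(n-p-1) = 32/24.
(1 - R^2) * (n-1) = 0.1747 * 32 = 5.5904.
Divide by (n-p-1): 5.5904 / 24 = 0.2329.
Adj R^2 = 1 - 0.2329 = 0.7671.

0.7671


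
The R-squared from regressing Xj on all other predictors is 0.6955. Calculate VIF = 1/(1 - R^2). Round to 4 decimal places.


Denominator: 1 - 0.6955 = 0.3045.
VIF = 1 / 0.3045 = 3.2841.

3.2841


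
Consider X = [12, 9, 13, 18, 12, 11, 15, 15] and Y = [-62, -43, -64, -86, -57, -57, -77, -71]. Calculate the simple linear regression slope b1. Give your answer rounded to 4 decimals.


Calculate xbar = 13.1250, ybar = -64.6250.
S_xx = 54.8750, S_xy = -256.3750.
Using b1 = S_xy / S_xx = -256.3750 / 54.8750, we get b1 = -4.6720.

-4.6720


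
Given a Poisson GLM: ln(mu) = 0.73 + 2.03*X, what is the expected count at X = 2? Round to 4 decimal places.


eta = 0.73 + 2.03 * 2 = 4.7900.
mu = exp(4.7900) = 120.3014.

120.3014


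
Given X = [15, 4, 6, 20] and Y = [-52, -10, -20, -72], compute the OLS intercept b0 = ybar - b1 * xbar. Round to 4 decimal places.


Compute b1 = -3.7921 from the OLS formula.
With xbar = 11.2500 and ybar = -38.5000, the intercept is:
b0 = -38.5000 - -3.7921 * 11.2500 = 4.1611.

4.1611


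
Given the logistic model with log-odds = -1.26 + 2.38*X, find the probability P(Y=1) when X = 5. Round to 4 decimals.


z = -1.26 + 2.38 * 5 = 10.6400.
Sigmoid: P = 1 / (1 + exp(-10.6400)) = 1.0000.

1.0000


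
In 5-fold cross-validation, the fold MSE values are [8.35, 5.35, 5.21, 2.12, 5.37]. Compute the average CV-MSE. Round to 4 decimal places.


Add all fold MSEs: 26.4000.
Divide by k = 5: 26.4000/5 = 5.2800.

5.2800


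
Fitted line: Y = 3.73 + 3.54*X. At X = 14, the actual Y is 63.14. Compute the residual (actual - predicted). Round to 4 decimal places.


Fitted value at X = 14 is yhat = 3.73 + 3.54*14 = 53.2900.
Residual = 63.14 - 53.2900 = 9.8500.

9.8500


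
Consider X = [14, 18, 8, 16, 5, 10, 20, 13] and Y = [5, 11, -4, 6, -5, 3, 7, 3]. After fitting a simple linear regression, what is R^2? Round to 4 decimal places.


The fitted line is Y = -9.4643 + 0.9780*X.
SSres = 31.4121, SStot = 205.5000.
R^2 = 1 - SSres/SStot = 0.8471.

0.8471


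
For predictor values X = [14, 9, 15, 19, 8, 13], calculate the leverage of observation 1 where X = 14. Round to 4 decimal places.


n = 6, xbar = 13.0000.
SXX = sum((xi - xbar)^2) = 82.0000.
h = 1/6 + (14 - 13.0000)^2 / 82.0000 = 0.1789.

0.1789


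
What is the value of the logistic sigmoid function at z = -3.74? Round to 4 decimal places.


exp(3.7400) = 42.0980.
1 + exp(-z) = 43.0980.
sigmoid = 1/43.0980 = 0.0232.

0.0232


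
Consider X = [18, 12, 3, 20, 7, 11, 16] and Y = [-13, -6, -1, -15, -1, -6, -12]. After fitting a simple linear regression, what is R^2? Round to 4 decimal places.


Fit the OLS line: b0 = 3.6572, b1 = -0.9149.
SSres = 9.8247.
SStot = 195.4286.
R^2 = 1 - 9.8247/195.4286 = 0.9497.

0.9497


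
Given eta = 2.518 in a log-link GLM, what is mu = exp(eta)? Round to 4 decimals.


Apply the inverse link:
mu = e^2.518 = 12.4038.

12.4038


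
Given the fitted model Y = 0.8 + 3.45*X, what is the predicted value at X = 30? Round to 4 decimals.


Predicted value:
Y = 0.8 + (3.45)(30) = 0.8 + 103.5000 = 104.3000.

104.3000


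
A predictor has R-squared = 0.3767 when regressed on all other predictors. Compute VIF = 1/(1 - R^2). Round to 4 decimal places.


Using VIF = 1/(1 - R^2_j):
1 - 0.3767 = 0.6233.
VIF = 1.6044.

1.6044


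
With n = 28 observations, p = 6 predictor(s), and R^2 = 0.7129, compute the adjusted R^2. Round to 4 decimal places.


Adjusted R^2 = 1 - (1 - R^2) * (n-1)/(n-p-1).
(1 - R^2) = 0.2871.
(n-1)/(n-p-1) = 27/21.
(1 - R^2) * (n-1) = 0.2871 * 27 = 7.7517.
Divide by (n-p-1): 7.7517 / 21 = 0.3691.
Adj R^2 = 1 - 0.3691 = 0.6309.

0.6309


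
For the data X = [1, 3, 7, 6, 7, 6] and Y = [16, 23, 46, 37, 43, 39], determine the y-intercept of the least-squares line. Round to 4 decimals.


First find the slope: b1 = 4.8000.
Means: xbar = 5.0000, ybar = 34.0000.
b0 = ybar - b1 * xbar = 34.0000 - 4.8000 * 5.0000 = 10.0000.

10.0000


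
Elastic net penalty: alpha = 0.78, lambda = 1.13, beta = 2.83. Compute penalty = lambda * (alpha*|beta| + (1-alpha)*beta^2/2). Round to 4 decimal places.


L1 component = 0.78 * |2.83| = 2.2074.
L2 component = 0.22 * 2.83^2 / 2 = 0.8810.
Penalty = 1.13 * (2.2074 + 0.8810) = 1.13 * 3.0884 = 3.4899.

3.4899


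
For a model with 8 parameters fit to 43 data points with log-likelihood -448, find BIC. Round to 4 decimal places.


k * ln(n) = 8 * ln(43) = 8 * 3.761200 = 30.089600.
-2 * loglik = -2 * (-448) = 896.
BIC = 30.089600 + 896 = 926.089600, which rounds to 926.0896.

926.0896


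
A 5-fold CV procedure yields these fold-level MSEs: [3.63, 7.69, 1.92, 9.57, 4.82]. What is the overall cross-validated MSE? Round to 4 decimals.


Sum of fold MSEs = 27.6300.
Average = 27.6300 / 5 = 5.5260.

5.5260


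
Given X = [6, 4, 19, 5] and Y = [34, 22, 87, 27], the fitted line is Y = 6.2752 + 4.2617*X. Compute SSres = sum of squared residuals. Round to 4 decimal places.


Compute predicted values, then residuals = yi - yhat_i.
Residuals: [2.1546, -1.3220, -0.2475, -0.5837].
SSres = sum(residual^2) = 6.7919.

6.7919


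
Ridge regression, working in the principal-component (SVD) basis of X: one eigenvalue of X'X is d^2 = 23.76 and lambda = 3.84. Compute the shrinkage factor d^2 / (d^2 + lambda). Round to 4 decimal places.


Denominator = d^2 + lambda = 23.76 + 3.84 = 27.6000.
Shrinkage = 23.76 / 27.6000 = 0.8609.

0.8609


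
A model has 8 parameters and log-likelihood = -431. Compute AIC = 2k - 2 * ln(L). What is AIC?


AIC = 2*8 - 2*(-431).
= 16 + 862 = 878.

878


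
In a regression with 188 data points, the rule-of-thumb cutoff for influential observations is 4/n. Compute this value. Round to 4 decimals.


Using the rule of thumb:
Threshold = 4 / 188 = 0.0213.

0.0213


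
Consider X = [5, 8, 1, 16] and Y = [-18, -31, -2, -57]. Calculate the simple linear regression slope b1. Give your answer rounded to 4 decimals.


The sample means are xbar = 7.5000 and ybar = -27.0000.
Compute S_xx = 121.0000 and S_xy = -442.0000.
Slope b1 = S_xy / S_xx = -442.0000 / 121.0000 = -3.6529.

-3.6529


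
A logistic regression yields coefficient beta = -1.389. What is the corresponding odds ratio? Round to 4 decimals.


Odds ratio = exp(beta) = exp(-1.389).
= 0.2493.

0.2493


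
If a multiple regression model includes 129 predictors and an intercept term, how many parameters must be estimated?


Each predictor gets one coefficient, plus one intercept.
Total parameters = 129 + 1 = 130.

130


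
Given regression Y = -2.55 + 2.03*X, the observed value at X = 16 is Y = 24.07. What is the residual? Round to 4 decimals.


Predicted = -2.55 + 2.03 * 16 = 29.9300.
Residual = 24.07 - 29.9300 = -5.8600.

-5.8600


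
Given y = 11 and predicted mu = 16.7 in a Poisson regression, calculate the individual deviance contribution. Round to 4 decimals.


First: ln(11/16.7) = -0.417513.
Then: 11 * -0.417513 = -4.592643.
y - mu = 11 - 16.7 = -5.7.
D = 2(-4.592643 - -5.7) = 2.214714, which rounds to 2.2147.

2.2147


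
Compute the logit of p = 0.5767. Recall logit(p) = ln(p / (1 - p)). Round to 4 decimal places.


1 - p = 0.4233.
p/(1-p) = 1.3624.
logit = ln(1.3624) = 0.3092.

0.3092


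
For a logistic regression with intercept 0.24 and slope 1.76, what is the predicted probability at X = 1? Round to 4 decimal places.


Compute z = 0.24 + (1.76)(1) = 2.0000.
exp(-z) = 0.1353.
P = 1/(1 + 0.1353) = 0.8808.

0.8808


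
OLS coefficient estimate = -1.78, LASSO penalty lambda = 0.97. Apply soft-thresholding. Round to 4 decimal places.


Absolute value: |-1.78| = 1.78.
Compare to lambda = 0.97.
Since |beta| > lambda, coefficient = sign(beta)*(|beta| - lambda) = -0.8100.

-0.8100


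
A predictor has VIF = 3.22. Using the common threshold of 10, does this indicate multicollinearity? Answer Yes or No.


Check: VIF = 3.22 vs threshold = 10.
Since 3.22 < 10, the answer is No.

No


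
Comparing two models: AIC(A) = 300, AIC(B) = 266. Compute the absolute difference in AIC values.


|AIC_A - AIC_B| = |300 - 266| = 34.
Model B is preferred (lower AIC).

34


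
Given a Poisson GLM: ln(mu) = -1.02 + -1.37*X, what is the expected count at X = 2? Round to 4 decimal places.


eta = -1.02 + -1.37 * 2 = -3.7600.
mu = exp(-3.7600) = 0.0233.

0.0233


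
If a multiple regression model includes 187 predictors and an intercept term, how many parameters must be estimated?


Including the intercept, the model has 187 predictor coefficients + 1 intercept.
Total = 188.

188


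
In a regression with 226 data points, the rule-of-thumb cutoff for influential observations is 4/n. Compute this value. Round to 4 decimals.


Using the rule of thumb:
Threshold = 4 / 226 = 0.0177.

0.0177


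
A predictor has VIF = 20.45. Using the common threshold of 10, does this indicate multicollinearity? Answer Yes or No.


Compare VIF = 20.45 to the threshold of 10.
20.45 >= 10, so the answer is Yes.

Yes


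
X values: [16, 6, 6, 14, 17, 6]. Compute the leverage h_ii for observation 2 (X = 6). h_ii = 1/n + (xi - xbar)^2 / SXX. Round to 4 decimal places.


Compute xbar = 10.8333 with n = 6 observations.
SXX = 144.8333.
Leverage = 1/6 + (6 - 10.8333)^2/144.8333 = 0.3280.

0.3280


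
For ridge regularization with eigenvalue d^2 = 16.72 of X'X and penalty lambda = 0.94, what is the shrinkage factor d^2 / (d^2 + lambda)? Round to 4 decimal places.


Compute the denominator: 16.72 + 0.94 = 17.6600.
Shrinkage factor = 16.72 / 17.6600 = 0.9468.

0.9468


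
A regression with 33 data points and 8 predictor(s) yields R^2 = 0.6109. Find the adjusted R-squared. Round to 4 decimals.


Using the formula:
(1 - 0.6109) = 0.3891.
Multiply by 32/24: 0.3891 * 32 = 12.4512, then 12.4512 / 24 = 0.5188.
Adj R^2 = 1 - 0.5188 = 0.4812.

0.4812


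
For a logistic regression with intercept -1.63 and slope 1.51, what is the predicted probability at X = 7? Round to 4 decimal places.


Compute z = -1.63 + (1.51)(7) = 8.9400.
exp(-z) = 0.0001.
P = 1/(1 + 0.0001) = 0.9999.

0.9999


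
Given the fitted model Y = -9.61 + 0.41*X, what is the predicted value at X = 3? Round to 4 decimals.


Predicted value:
Y = -9.61 + (0.41)(3) = -9.61 + 1.2300 = -8.3800.

-8.3800


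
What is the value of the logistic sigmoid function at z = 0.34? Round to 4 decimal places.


Compute exp(-0.3400) = 0.7118.
Sigmoid = 1 / (1 + 0.7118) = 1 / 1.7118 = 0.5842.

0.5842


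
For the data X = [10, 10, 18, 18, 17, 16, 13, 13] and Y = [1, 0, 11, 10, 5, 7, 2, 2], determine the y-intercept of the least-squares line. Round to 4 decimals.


First find the slope: b1 = 1.1653.
Means: xbar = 14.3750, ybar = 4.7500.
b0 = ybar - b1 * xbar = 4.7500 - 1.1653 * 14.3750 = -12.0016.

-12.0016


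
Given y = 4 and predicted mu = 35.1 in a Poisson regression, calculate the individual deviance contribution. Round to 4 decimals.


First: ln(4/35.1) = -2.171907.
Then: 4 * -2.171907 = -8.687628.
y - mu = 4 - 35.1 = -31.1.
D = 2(-8.687628 - -31.1) = 44.824744, which rounds to 44.8247.

44.8247


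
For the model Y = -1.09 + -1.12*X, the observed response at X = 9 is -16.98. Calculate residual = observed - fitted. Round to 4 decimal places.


Fitted value at X = 9 is yhat = -1.09 + -1.12*9 = -11.1700.
Residual = -16.98 - -11.1700 = -5.8100.

-5.8100


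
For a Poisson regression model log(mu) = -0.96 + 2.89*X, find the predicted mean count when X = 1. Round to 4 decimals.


Compute eta = -0.96 + 2.89 * 1 = 1.9300.
Apply inverse link: mu = e^1.9300 = 6.8895.

6.8895


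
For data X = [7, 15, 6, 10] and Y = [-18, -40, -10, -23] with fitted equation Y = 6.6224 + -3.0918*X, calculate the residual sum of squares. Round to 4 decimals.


For each point, residual = actual - predicted.
Residuals: [-2.9798, -0.2454, 1.9284, 1.2956].
Sum of squared residuals = 14.3367.

14.3367


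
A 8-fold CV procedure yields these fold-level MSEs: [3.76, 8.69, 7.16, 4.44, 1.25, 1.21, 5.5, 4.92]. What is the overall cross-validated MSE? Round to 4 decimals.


Total MSE across folds = 36.9300.
CV-MSE = 36.9300/8 = 4.6163.

4.6163


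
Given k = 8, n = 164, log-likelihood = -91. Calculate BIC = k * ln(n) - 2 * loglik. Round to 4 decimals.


Compute k*ln(n) = 8*ln(164) = 8*5.099866 = 40.798928.
Then -2*loglik = 182.
BIC = 40.798928 + 182 = 222.798928, which rounds to 222.7989.

222.7989


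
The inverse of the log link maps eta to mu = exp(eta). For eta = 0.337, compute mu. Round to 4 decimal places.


The inverse log link gives:
mu = exp(0.337) = 1.4007.

1.4007


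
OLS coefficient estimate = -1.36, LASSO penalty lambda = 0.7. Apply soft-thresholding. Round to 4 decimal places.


Check: |-1.36| = 1.36 vs lambda = 0.7.
Since |beta| > lambda, coefficient = sign(beta)*(|beta| - lambda) = -0.6600.
Soft-thresholded coefficient = -0.6600.

-0.6600


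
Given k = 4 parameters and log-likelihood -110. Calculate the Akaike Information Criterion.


AIC = 2k - 2*loglik = 2(4) - 2(-110).
= 8 + 220 = 228.

228


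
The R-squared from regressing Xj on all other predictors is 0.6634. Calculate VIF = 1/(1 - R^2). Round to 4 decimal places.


Denominator: 1 - 0.6634 = 0.3366.
VIF = 1 / 0.3366 = 2.9709.

2.9709


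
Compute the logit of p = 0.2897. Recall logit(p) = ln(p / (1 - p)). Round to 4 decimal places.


1 - p = 0.7103.
p/(1-p) = 0.4079.
logit = ln(0.4079) = -0.8968.

-0.8968


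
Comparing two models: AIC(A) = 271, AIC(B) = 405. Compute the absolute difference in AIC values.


Absolute difference = |271 - 405| = 134.
The model with lower AIC (A) is preferred.

134


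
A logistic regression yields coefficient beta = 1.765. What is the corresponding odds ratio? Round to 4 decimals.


exp(1.765) = 5.8416.
So the odds ratio is 5.8416.

5.8416


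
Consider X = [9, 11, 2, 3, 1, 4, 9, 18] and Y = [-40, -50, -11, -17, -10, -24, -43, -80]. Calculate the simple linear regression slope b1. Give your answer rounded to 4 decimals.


Calculate xbar = 7.1250, ybar = -34.3750.
S_xx = 230.8750, S_xy = -956.6250.
Using b1 = S_xy / S_xx = -956.6250 / 230.8750, we get b1 = -4.1435.

-4.1435


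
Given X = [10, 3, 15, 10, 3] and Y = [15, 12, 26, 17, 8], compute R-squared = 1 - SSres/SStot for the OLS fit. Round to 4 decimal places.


The fitted line is Y = 5.5880 + 1.2210*X.
SSres = 21.9850, SStot = 181.2000.
R^2 = 1 - SSres/SStot = 0.8787.

0.8787


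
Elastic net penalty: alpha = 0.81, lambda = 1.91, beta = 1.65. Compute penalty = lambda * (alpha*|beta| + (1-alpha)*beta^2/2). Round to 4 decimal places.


alpha * |beta| = 0.81 * 1.65 = 1.3365.
(1-alpha) * beta^2/2 = 0.19 * 2.7225/2 = 0.2586.
Total = 1.91 * (1.3365 + 0.2586) = 3.0467.

3.0467


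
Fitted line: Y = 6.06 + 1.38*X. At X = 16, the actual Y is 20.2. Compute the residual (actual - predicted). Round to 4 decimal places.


Fitted value at X = 16 is yhat = 6.06 + 1.38*16 = 28.1400.
Residual = 20.2 - 28.1400 = -7.9400.

-7.9400


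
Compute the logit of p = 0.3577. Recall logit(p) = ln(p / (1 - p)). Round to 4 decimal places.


The odds are p/(1-p) = 0.3577 / 0.6423 = 0.5569.
logit(p) = ln(0.5569) = -0.5854.

-0.5854


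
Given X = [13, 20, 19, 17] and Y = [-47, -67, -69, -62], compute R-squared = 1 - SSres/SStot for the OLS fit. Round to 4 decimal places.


Fit the OLS line: b0 = -7.4000, b1 = -3.1217.
SSres = 16.5739.
SStot = 296.7500.
R^2 = 1 - 16.5739/296.7500 = 0.9441.

0.9441


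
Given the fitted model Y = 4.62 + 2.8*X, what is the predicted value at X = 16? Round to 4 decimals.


Substitute X = 16 into the equation:
Y = 4.62 + 2.8 * 16 = 4.62 + 44.8000 = 49.4200.

49.4200


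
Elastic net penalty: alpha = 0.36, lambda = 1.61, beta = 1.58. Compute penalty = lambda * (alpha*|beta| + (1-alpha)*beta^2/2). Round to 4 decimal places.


L1 component = 0.36 * |1.58| = 0.5688.
L2 component = 0.64 * 1.58^2 / 2 = 0.7988.
Penalty = 1.61 * (0.5688 + 0.7988) = 1.61 * 1.3676 = 2.2019.

2.2019


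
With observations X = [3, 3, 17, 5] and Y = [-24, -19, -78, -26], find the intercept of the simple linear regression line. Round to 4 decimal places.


First find the slope: b1 = -4.0882.
Means: xbar = 7.0000, ybar = -36.7500.
b0 = ybar - b1 * xbar = -36.7500 - -4.0882 * 7.0000 = -8.1324.

-8.1324


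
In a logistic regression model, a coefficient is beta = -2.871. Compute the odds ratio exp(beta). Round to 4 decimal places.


Odds ratio = exp(beta) = exp(-2.871).
= 0.0566.

0.0566


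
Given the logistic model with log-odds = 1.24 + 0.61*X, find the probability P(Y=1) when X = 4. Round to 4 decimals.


Compute z = 1.24 + (0.61)(4) = 3.6800.
exp(-z) = 0.0252.
P = 1/(1 + 0.0252) = 0.9754.

0.9754


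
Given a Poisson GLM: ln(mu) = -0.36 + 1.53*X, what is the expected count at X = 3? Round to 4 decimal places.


eta = -0.36 + 1.53 * 3 = 4.2300.
mu = exp(4.2300) = 68.7172.

68.7172


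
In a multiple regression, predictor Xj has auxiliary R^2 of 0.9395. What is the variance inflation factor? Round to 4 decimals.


Denominator: 1 - 0.9395 = 0.0605.
VIF = 1 / 0.0605 = 16.5289.

16.5289


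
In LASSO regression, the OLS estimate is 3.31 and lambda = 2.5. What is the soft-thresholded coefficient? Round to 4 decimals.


Absolute value: |3.31| = 3.31.
Compare to lambda = 2.5.
Since |beta| > lambda, coefficient = sign(beta)*(|beta| - lambda) = 0.8100.

0.8100


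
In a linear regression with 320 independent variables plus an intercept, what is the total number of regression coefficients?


Each predictor gets one coefficient, plus one intercept.
Total parameters = 320 + 1 = 321.

321


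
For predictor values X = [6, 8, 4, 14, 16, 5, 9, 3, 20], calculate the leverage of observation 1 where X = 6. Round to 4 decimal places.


Mean of X: xbar = 9.4444.
SXX = 280.2222.
For X = 6: h = 1/9 + (6 - 9.4444)^2/280.2222 = 0.1534.

0.1534


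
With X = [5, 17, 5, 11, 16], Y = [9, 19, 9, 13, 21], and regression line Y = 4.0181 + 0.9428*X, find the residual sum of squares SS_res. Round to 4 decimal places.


Compute predicted values, then residuals = yi - yhat_i.
Residuals: [0.2679, -1.0457, 0.2679, -1.3889, 1.8971].
SSres = sum(residual^2) = 6.7651.

6.7651


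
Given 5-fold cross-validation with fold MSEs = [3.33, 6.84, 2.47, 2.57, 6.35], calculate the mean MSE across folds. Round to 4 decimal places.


Add all fold MSEs: 21.5600.
Divide by k = 5: 21.5600/5 = 4.3120.

4.3120


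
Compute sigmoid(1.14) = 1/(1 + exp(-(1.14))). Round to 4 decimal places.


Compute exp(-1.1400) = 0.3198.
Sigmoid = 1 / (1 + 0.3198) = 1 / 1.3198 = 0.7577.

0.7577


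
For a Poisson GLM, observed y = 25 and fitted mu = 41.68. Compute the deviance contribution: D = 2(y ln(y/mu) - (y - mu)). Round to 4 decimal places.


First: ln(25/41.68) = -0.511146.
Then: 25 * -0.511146 = -12.778650.
y - mu = 25 - 41.68 = -16.68.
D = 2(-12.778650 - -16.68) = 7.802700, which rounds to 7.8027.

7.8027


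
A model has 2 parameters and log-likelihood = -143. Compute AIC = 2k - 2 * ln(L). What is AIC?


AIC = 2k - 2*loglik = 2(2) - 2(-143).
= 4 + 286 = 290.

290


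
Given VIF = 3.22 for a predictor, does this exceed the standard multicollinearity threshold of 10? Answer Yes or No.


The threshold is 10.
VIF = 3.22 is < 10.
Multicollinearity indication: No.

No


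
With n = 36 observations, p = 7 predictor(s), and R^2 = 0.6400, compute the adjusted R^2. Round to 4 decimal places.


Adjusted R^2 = 1 - (1 - R^2) * (n-1)/(n-p-1).
(1 - R^2) = 0.3600.
(n-1)/(n-p-1) = 35/28.
(1 - R^2) * (n-1) = 0.3600 * 35 = 12.6000.
Divide by (n-p-1): 12.6000 / 28 = 0.4500.
Adj R^2 = 1 - 0.4500 = 0.5500.

0.5500


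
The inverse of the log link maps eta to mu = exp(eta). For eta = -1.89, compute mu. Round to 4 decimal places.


Apply the inverse link:
mu = e^-1.89 = 0.1511.

0.1511


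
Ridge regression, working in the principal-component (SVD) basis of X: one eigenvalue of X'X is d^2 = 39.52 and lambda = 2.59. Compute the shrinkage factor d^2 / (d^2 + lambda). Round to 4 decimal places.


d^2 + lambda = 39.52 + 2.59 = 42.1100.
Shrinkage factor = 39.52/42.1100 = 0.9385.

0.9385


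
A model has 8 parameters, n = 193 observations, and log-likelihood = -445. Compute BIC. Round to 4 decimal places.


ln(193) = 5.262690.
k * ln(n) = 8 * 5.262690 = 42.101520.
-2L = 890.
BIC = 42.101520 + 890 = 932.101520, which rounds to 932.1015.

932.1015


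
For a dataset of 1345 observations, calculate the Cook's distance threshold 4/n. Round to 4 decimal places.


Using the rule of thumb:
Threshold = 4 / 1345 = 0.0030.

0.0030


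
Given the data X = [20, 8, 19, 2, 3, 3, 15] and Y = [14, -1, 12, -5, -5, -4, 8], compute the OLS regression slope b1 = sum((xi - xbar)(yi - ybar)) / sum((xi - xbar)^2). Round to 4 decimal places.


Calculate xbar = 10.0000, ybar = 2.7143.
S_xx = 372.0000, S_xy = 393.0000.
Using b1 = S_xy / S_xx = 393.0000 / 372.0000, we get b1 = 1.0565.

1.0565


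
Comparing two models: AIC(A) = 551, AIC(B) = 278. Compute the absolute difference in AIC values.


Compute |551 - 278| = 273.
Model B has the smaller AIC.

273


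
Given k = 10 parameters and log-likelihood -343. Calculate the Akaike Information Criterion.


Compute:
2k = 2*10 = 20.
-2*loglik = -2*(-343) = 686.
AIC = 20 + 686 = 706.

706


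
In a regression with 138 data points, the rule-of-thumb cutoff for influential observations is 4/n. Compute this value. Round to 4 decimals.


Cook's distance cutoff = 4/n = 4/138.
= 0.0290.

0.0290


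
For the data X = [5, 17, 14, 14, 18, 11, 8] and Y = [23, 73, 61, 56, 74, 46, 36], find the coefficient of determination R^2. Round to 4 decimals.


The fitted line is Y = 3.0929 + 3.9925*X.
SSres = 19.9925, SStot = 2151.4286.
R^2 = 1 - SSres/SStot = 0.9907.

0.9907


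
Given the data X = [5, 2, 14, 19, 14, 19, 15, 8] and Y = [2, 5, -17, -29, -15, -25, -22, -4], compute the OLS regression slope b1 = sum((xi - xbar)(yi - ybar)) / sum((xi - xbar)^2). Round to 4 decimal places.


Calculate xbar = 12.0000, ybar = -13.1250.
S_xx = 280.0000, S_xy = -556.0000.
Using b1 = S_xy / S_xx = -556.0000 / 280.0000, we get b1 = -1.9857.

-1.9857


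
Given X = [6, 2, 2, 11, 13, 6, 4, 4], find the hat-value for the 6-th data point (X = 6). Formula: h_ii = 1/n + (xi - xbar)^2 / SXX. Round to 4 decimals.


Mean of X: xbar = 6.0000.
SXX = 114.0000.
For X = 6: h = 1/8 + (6 - 6.0000)^2/114.0000 = 0.1250.

0.1250


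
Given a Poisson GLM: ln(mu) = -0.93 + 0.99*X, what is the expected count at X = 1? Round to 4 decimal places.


Linear predictor: eta = -0.93 + (0.99)(1) = 0.0600.
Expected count: mu = exp(0.0600) = 1.0618.

1.0618


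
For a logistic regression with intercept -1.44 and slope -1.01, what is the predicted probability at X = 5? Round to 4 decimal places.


z = -1.44 + -1.01 * 5 = -6.4900.
Sigmoid: P = 1 / (1 + exp(6.4900)) = 0.0015.

0.0015


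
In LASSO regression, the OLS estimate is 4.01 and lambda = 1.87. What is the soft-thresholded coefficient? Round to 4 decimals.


|beta_OLS| = 4.01.
lambda = 1.87.
Since |beta| > lambda, coefficient = sign(beta)*(|beta| - lambda) = 2.1400.
Result = 2.1400.

2.1400


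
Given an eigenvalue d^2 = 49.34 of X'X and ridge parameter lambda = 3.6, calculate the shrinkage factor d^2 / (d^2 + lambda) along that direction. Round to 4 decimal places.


Compute the denominator: 49.34 + 3.6 = 52.9400.
Shrinkage factor = 49.34 / 52.9400 = 0.9320.

0.9320


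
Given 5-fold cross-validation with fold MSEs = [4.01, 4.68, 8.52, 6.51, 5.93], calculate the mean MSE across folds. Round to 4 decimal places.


Add all fold MSEs: 29.6500.
Divide by k = 5: 29.6500/5 = 5.9300.

5.9300


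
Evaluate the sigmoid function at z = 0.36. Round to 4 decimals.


exp(-0.3600) = 0.6977.
1 + exp(-z) = 1.6977.
sigmoid = 1/1.6977 = 0.5890.

0.5890


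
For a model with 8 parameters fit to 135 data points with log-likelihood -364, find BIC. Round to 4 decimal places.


ln(135) = 4.905275.
k * ln(n) = 8 * 4.905275 = 39.242200.
-2L = 728.
BIC = 39.242200 + 728 = 767.242200, which rounds to 767.2422.

767.2422


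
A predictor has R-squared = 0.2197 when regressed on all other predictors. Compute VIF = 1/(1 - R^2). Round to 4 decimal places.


VIF = 1 / (1 - 0.2197).
= 1 / 0.7803 = 1.2816.

1.2816


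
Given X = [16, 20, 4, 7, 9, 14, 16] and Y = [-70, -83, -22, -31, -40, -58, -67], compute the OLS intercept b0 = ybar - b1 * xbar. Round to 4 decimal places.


First find the slope: b1 = -3.9052.
Means: xbar = 12.2857, ybar = -53.0000.
b0 = ybar - b1 * xbar = -53.0000 - -3.9052 * 12.2857 = -5.0217.

-5.0217


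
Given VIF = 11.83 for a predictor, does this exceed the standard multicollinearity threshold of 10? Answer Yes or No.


Compare VIF = 11.83 to the threshold of 10.
11.83 >= 10, so the answer is Yes.

Yes


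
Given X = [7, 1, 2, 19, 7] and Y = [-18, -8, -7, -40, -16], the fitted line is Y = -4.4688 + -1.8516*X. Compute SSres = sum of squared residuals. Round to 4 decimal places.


Predicted values from Y = -4.4688 + -1.8516*X.
Residuals: [-0.5700, -1.6796, 1.1720, -0.3508, 1.4300].
SSres = 6.6875.

6.6875


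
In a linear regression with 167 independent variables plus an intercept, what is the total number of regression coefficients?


Total coefficients = number of predictors + 1 (for the intercept).
= 167 + 1 = 168.

168


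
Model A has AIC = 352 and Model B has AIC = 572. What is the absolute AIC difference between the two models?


Absolute difference = |352 - 572| = 220.
The model with lower AIC (A) is preferred.

220


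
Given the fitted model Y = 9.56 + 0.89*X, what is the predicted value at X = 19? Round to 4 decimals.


Plug X = 19 into Y = 9.56 + 0.89*X:
Y = 9.56 + 16.9100 = 26.4700.

26.4700


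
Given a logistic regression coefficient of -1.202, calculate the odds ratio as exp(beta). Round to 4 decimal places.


Odds ratio = exp(beta) = exp(-1.202).
= 0.3006.

0.3006


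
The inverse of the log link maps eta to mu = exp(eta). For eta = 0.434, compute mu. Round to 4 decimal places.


Apply the inverse link:
mu = e^0.434 = 1.5434.

1.5434


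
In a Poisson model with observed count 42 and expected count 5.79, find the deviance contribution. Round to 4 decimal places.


First: ln(42/5.79) = 1.981537.
Then: 42 * 1.981537 = 83.224554.
y - mu = 42 - 5.79 = 36.21.
D = 2(83.224554 - 36.21) = 94.029108, which rounds to 94.0291.

94.0291


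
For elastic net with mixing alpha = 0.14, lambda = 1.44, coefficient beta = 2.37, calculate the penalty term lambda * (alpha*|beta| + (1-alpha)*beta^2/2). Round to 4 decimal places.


alpha * |beta| = 0.14 * 2.37 = 0.3318.
(1-alpha) * beta^2/2 = 0.86 * 5.6169/2 = 2.4153.
Total = 1.44 * (0.3318 + 2.4153) = 3.9558.

3.9558


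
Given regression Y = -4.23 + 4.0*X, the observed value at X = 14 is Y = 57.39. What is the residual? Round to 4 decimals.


Fitted value at X = 14 is yhat = -4.23 + 4.0*14 = 51.7700.
Residual = 57.39 - 51.7700 = 5.6200.

5.6200


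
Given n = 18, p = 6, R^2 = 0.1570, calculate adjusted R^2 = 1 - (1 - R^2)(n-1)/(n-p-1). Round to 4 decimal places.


Plug in: Adj R^2 = 1 - (1 - 0.1570) * 17/11.
= 1 - 0.8430 * 17/11
= 1 - 14.3310 / 11
= 1 - 1.3028 = -0.3028.

-0.3028


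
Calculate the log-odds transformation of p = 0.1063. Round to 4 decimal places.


1 - p = 0.8937.
p/(1-p) = 0.1189.
logit = ln(0.1189) = -2.1291.

-2.1291


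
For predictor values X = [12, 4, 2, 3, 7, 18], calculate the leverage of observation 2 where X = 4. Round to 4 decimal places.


Mean of X: xbar = 7.6667.
SXX = 193.3333.
For X = 4: h = 1/6 + (4 - 7.6667)^2/193.3333 = 0.2362.

0.2362


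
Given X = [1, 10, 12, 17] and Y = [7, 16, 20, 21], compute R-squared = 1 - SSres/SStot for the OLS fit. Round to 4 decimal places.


The fitted line is Y = 6.7463 + 0.9254*X.
SSres = 7.2537, SStot = 122.0000.
R^2 = 1 - SSres/SStot = 0.9405.

0.9405


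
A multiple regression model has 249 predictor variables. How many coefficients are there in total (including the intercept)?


Total coefficients = number of predictors + 1 (for the intercept).
= 249 + 1 = 250.

250


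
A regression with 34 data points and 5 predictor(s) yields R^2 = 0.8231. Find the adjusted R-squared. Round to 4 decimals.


Using the formula:
(1 - 0.8231) = 0.1769.
Multiply by 33/28: 0.1769 * 33 = 5.8377, then 5.8377 / 28 = 0.2085.
Adj R^2 = 1 - 0.2085 = 0.7915.

0.7915


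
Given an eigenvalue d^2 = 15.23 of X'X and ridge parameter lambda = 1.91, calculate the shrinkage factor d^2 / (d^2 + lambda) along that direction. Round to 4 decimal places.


Denominator = d^2 + lambda = 15.23 + 1.91 = 17.1400.
Shrinkage = 15.23 / 17.1400 = 0.8886.

0.8886


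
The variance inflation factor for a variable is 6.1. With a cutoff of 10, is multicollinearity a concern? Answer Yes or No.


The threshold is 10.
VIF = 6.1 is < 10.
Multicollinearity indication: No.

No
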